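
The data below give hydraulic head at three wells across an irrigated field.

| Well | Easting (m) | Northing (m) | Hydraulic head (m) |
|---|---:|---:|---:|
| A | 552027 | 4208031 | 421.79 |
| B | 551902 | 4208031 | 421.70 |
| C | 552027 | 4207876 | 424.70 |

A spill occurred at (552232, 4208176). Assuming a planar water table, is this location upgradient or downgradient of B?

∂h/∂x = (421.70 − 421.79) / (551902 − 552027) = +0.0007200
∂h/∂y = (424.70 − 421.79) / (4207876 − 4208031) = -0.01877
Head at (552232, 4208176) = 421.79 + (+0.0007200)·(205) + (-0.01877)·(145) = 419.22 m.
That is lower than the 421.70 m at B, so the point is downgradient.

downgradient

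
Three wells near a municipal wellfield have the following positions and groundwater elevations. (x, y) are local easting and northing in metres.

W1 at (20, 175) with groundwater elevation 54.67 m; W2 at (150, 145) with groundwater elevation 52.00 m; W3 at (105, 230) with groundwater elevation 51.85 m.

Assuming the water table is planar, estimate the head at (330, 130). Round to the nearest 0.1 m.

Differences from W1: to W2 (Δx, Δy, Δh) = (130, -30, -2.67); to W3 = (85, 55, -2.82).
Determinant of the coordinate differences = 130·55 − 85·(-30) = 9700.
∂h/∂x = [(-2.67)·55 − (-2.82)·(-30)] / 9700 = -0.02386
∂h/∂y = [130·(-2.82) − 85·(-2.67)] / 9700 = -0.01440
h(330, 130) = 54.67 + (-0.02386)·(310) + (-0.01440)·(-45) = 54.67 -7.397 +0.648 = 47.921 m.

47.9 m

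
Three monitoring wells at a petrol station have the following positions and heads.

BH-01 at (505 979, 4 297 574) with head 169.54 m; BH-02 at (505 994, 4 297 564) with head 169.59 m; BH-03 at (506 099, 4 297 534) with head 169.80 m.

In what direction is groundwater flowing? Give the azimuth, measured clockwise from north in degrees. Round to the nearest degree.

With h = a·x + b·y + c and BH-01 as origin, the differences give:
  15·a + (-10)·b = +0.05
  120·a + (-40)·b = +0.26
Eliminate b (×(-40) and ×(-10), subtract): 600·a = 0.600 → a = ∂h/∂x = +0.0010000
Back-substitute: b = ∂h/∂y = -0.003500.
Flow direction (−∇h) has components (-0.0010000 E, +0.003500 N).
Azimuth = atan2(E, N) = atan2(-0.0010000, +0.003500) = 344.1° ≈ 344°.

344°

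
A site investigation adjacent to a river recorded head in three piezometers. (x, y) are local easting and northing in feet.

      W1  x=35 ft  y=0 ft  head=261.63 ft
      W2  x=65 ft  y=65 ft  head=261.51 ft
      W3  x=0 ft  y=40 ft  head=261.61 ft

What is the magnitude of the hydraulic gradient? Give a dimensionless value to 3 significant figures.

With h = a·x + b·y + c and W1 as origin, the differences give:
  30·a + 65·b = -0.12
  (-35)·a + 40·b = -0.02
Eliminate b (×40 and ×65, subtract): 3475·a = -3.500 → a = ∂h/∂x = -0.001007
Back-substitute: b = ∂h/∂y = -0.001381.
|∇h| = √(-0.001007² + -0.001381²) = 0.001709

0.00171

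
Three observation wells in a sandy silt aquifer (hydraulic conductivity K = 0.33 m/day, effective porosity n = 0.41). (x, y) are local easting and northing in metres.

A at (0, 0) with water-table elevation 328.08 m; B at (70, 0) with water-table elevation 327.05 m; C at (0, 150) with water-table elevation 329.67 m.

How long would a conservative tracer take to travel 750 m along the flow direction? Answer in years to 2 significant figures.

140 years

∂h/∂x = (327.05 − 328.08) / (70 − 0) = -0.01471
∂h/∂y = (329.67 − 328.08) / (150 − 0) = +0.01060
|∇h| = √(-0.01471² + 0.01060²) = 0.01813
Seepage velocity v = K·i/n = 0.33 × 0.01813 / 0.41 = 0.01459 m/day.
t = 750 / 0.01459 = 5.141e+04 days = 141 years.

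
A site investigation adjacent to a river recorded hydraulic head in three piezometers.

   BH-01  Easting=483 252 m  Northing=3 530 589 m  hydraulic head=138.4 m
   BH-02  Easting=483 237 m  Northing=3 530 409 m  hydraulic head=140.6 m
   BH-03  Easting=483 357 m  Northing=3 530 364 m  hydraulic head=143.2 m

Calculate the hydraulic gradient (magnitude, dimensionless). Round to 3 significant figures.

Three-point gradient (reference BH-01): Δ to BH-02 = (-15, -180, +2.2), Δ to BH-03 = (105, -225, +4.8).
∂h/∂x = +0.01657, ∂h/∂y = -0.01360 (det = 22275).
|∇h| = √(0.01657² + -0.01360²) = 0.02144

0.0214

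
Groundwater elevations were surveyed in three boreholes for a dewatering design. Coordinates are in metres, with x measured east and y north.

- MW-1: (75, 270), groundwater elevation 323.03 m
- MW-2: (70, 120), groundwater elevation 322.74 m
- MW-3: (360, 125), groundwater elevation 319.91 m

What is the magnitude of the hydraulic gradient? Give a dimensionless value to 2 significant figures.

Taking MW-1 as reference: MW-2−MW-1 = (-5, -150, -0.29); MW-3−MW-1 = (285, -145, -3.12).
Solve a·Δx + b·Δy = Δh: det = (-5)·(-145) − 285·(-150) = 43475.
∂h/∂x = [(-0.29)·(-145) − (-3.12)·(-150)] / 43475 = -0.009798
∂h/∂y = [(-5)·(-3.12) − 285·(-0.29)] / 43475 = +0.002260
|∇h| = √(-0.009798² + 0.002260²) = 0.01006

0.010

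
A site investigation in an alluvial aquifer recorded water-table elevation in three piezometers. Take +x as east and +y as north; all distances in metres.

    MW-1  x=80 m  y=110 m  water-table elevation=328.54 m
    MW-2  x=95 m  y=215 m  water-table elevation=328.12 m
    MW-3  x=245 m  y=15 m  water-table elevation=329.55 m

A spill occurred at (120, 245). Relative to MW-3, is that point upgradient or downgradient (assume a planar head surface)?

downgradient

Differences from MW-1: to MW-2 (Δx, Δy, Δh) = (15, 105, -0.42); to MW-3 = (165, -95, +1.01).
Determinant of the coordinate differences = 15·(-95) − 165·105 = -18750.
∂h/∂x = [(-0.42)·(-95) − (+1.01)·105] / -18750 = +0.003528
∂h/∂y = [15·(+1.01) − 165·(-0.42)] / -18750 = -0.004504
Head at (120, 245) = 328.54 + (+0.003528)·(40) + (-0.004504)·(135) = 328.07 m.
That is lower than the 329.55 m at MW-3, so the point is downgradient.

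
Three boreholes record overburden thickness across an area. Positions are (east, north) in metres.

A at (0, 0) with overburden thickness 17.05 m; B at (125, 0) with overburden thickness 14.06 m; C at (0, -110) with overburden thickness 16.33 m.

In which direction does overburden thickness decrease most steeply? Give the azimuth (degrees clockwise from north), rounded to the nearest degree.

∂d/∂x = (14.06 − 17.05) / (125 − 0) = -0.02392
∂d/∂y = (16.33 − 17.05) / (-110 − 0) = +0.006545
Steepest decrease is along −∇f: components (+0.02392 E, -0.006545 N).
Azimuth = atan2(+0.02392, -0.006545) = 105.3° ≈ 105°.

105°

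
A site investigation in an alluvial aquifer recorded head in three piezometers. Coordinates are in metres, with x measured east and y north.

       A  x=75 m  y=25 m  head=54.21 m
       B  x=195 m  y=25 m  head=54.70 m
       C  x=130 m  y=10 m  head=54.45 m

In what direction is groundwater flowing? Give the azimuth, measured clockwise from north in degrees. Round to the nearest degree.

284°

With h = a·x + b·y + c and A as origin, the differences give:
  120·a + 0·b = +0.49
  55·a + (-15)·b = +0.24
Eliminate b (×(-15) and ×0, subtract): -1800·a = -7.350 → a = ∂h/∂x = +0.004083
Back-substitute: b = ∂h/∂y = -0.001028.
Flow direction (−∇h) has components (-0.004083 E, +0.001028 N).
Azimuth = atan2(E, N) = atan2(-0.004083, +0.001028) = 284.1° ≈ 284°.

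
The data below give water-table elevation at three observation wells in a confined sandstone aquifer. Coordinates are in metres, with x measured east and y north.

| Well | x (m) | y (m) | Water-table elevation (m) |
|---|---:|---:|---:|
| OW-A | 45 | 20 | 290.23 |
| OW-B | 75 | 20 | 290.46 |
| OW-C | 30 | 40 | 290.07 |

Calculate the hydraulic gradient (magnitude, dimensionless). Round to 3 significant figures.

Taking OW-A as reference: OW-B−OW-A = (30, 0, +0.23); OW-C−OW-A = (-15, 20, -0.16).
Determinant of the coordinate differences = 30·20 − (-15)·0 = 600.
∂h/∂x = [(+0.23)·20 − (-0.16)·0] / 600 = +0.007667
∂h/∂y = [30·(-0.16) − (-15)·(+0.23)] / 600 = -0.002250
|∇h| = √(0.007667² + -0.002250²) = 0.00799

0.00799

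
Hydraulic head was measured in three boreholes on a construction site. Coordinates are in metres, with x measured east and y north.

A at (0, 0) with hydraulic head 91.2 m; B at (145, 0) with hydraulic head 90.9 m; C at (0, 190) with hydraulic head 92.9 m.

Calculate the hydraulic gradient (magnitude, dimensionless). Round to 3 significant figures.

∂h/∂x = (90.9 − 91.2) / (145 − 0) = -0.002069
∂h/∂y = (92.9 − 91.2) / (190 − 0) = +0.008947
|∇h| = √(-0.002069² + 0.008947²) = 0.009183

0.00918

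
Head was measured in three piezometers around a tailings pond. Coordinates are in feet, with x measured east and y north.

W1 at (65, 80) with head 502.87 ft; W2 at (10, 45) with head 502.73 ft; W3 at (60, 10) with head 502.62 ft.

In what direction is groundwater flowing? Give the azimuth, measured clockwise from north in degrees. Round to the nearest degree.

Taking W1 as reference: W2−W1 = (-55, -35, -0.14); W3−W1 = (-5, -70, -0.25).
Determinant of the coordinate differences = (-55)·(-70) − (-5)·(-35) = 3675.
∂h/∂x = [(-0.14)·(-70) − (-0.25)·(-35)] / 3675 = +0.0002857
∂h/∂y = [(-55)·(-0.25) − (-5)·(-0.14)] / 3675 = +0.003551
Flow direction (−∇h) has components (-0.0002857 E, -0.003551 N).
Azimuth = atan2(E, N) = atan2(-0.0002857, -0.003551) = 184.6° ≈ 185°.

185°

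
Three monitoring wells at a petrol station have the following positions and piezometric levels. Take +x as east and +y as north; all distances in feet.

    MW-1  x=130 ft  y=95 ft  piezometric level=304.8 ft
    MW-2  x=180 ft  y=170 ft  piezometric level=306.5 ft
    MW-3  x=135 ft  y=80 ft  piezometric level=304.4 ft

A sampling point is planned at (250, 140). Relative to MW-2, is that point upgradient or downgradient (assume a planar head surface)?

downgradient

Taking MW-1 as reference: MW-2−MW-1 = (50, 75, +1.7); MW-3−MW-1 = (5, -15, -0.4).
Determinant of the coordinate differences = 50·(-15) − 5·75 = -1125.
∂h/∂x = [(+1.7)·(-15) − (-0.4)·75] / -1125 = -0.004000
∂h/∂y = [50·(-0.4) − 5·(+1.7)] / -1125 = +0.02533
Head at (250, 140) = 304.8 + (-0.004000)·(120) + (+0.02533)·(45) = 305.46 ft.
That is lower than the 306.5 ft at MW-2, so the point is downgradient.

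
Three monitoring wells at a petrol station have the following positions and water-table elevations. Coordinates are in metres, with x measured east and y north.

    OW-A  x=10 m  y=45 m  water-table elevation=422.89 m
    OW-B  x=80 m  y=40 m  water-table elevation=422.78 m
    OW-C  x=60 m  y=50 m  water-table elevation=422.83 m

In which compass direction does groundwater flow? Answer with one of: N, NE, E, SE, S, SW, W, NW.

SE

With h = a·x + b·y + c and OW-A as origin, the differences give:
  70·a + (-5)·b = -0.11
  50·a + 5·b = -0.06
Eliminate b (×5 and ×(-5), subtract): 600·a = -0.850 → a = ∂h/∂x = -0.001417
Back-substitute: b = ∂h/∂y = +0.002167.
Flow = −∇h = (+0.001417 east, -0.002167 north), which points southeast.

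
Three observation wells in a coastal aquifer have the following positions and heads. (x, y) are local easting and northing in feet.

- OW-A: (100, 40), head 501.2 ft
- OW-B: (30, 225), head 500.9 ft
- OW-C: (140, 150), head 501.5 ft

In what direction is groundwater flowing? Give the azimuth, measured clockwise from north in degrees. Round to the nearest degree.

Differences from OW-A: to OW-B (Δx, Δy, Δh) = (-70, 185, -0.3); to OW-C = (40, 110, +0.3).
Solve a·Δx + b·Δy = Δh: det = (-70)·110 − 40·185 = -15100.
∂h/∂x = [(-0.3)·110 − (+0.3)·185] / -15100 = +0.005861
∂h/∂y = [(-70)·(+0.3) − 40·(-0.3)] / -15100 = +0.0005960
Flow direction (−∇h) has components (-0.005861 E, -0.0005960 N).
Azimuth = atan2(E, N) = atan2(-0.005861, -0.0005960) = 264.2° ≈ 264°.

264°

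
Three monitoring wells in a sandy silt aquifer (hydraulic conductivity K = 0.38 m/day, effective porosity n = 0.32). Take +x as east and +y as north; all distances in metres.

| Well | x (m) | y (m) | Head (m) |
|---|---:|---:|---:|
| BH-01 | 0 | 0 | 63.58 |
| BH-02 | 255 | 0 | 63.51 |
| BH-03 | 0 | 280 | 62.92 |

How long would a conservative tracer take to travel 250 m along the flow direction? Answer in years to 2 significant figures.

∂h/∂x = (63.51 − 63.58) / (255 − 0) = -0.0002745
∂h/∂y = (62.92 − 63.58) / (280 − 0) = -0.002357
|∇h| = √(-0.0002745² + -0.002357²) = 0.002373
Seepage velocity v = K·i/n = 0.38 × 0.002373 / 0.32 = 0.002818 m/day.
t = 250 / 0.002818 = 8.872e+04 days = 243 years.

240 years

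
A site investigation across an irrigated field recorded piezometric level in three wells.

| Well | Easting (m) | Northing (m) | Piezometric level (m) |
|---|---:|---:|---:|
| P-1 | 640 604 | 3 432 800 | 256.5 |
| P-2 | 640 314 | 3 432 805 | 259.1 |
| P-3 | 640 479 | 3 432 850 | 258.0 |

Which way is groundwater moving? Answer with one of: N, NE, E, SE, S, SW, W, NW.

SE

Taking P-1 as reference: P-2−P-1 = (-290, 5, +2.6); P-3−P-1 = (-125, 50, +1.5).
Determinant of the coordinate differences = (-290)·50 − (-125)·5 = -13875.
∂h/∂x = [(+2.6)·50 − (+1.5)·5] / -13875 = -0.008829
∂h/∂y = [(-290)·(+1.5) − (-125)·(+2.6)] / -13875 = +0.007928
Flow = −∇h = (+0.008829 east, -0.007928 north), which points southeast.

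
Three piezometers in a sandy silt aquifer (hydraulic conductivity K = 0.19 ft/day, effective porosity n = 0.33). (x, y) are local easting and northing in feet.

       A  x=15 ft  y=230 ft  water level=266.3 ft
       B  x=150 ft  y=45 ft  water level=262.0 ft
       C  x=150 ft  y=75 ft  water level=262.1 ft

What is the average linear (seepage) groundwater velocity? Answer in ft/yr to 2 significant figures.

Taking A as reference: B−A = (135, -185, -4.3); C−A = (135, -155, -4.2).
Solve a·Δx + b·Δy = Δh: det = 135·(-155) − 135·(-185) = 4050.
∂h/∂x = [(-4.3)·(-155) − (-4.2)·(-185)] / 4050 = -0.02728
∂h/∂y = [135·(-4.2) − 135·(-4.3)] / 4050 = +0.003333
|∇h| = √(-0.02728² + 0.003333²) = 0.02748
Seepage velocity v = K·i/n = 0.19 × 0.02748 / 0.33 = 0.01582 ft/day = 5.778 ft/yr.

5.8 ft/yr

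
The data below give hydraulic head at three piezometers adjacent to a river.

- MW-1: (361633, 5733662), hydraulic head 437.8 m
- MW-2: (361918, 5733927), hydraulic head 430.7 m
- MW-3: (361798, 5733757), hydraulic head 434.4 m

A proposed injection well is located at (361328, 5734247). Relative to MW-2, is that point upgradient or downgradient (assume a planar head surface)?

Differences from MW-1: to MW-2 (Δx, Δy, Δh) = (285, 265, -7.1); to MW-3 = (165, 95, -3.4).
Solve a·Δx + b·Δy = Δh: det = 285·95 − 165·265 = -16650.
∂h/∂x = [(-7.1)·95 − (-3.4)·265] / -16650 = -0.01360
∂h/∂y = [285·(-3.4) − 165·(-7.1)] / -16650 = -0.01216
Head at (361328, 5734247) = 437.8 + (-0.01360)·(-305) + (-0.01216)·(585) = 434.83 m.
That is higher than the 430.7 m at MW-2, so the point is upgradient.

upgradient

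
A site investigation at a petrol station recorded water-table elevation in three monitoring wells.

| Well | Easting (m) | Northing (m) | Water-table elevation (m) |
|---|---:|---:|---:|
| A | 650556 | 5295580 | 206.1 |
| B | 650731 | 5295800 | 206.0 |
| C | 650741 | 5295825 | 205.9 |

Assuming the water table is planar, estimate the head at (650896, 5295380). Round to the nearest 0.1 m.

210.7 m

With h = a·x + b·y + c and A as origin, the differences give:
  175·a + 220·b = -0.1
  185·a + 245·b = -0.2
Eliminate b (×245 and ×220, subtract): 2175·a = 19.50 → a = ∂h/∂x = +0.008966
Back-substitute: b = ∂h/∂y = -0.007586.
h(650896, 5295380) = 206.1 + (+0.008966)·(340) + (-0.007586)·(-200) = 206.1 +3.048 +1.517 = 210.666 m.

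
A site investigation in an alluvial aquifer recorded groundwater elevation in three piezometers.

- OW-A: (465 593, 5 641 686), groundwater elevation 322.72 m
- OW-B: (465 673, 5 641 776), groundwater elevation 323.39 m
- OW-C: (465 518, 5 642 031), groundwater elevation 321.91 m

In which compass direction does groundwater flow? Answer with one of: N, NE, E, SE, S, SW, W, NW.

Three-point gradient (reference OW-A): Δ to OW-B = (80, 90, +0.67), Δ to OW-C = (-75, 345, -0.81).
∂h/∂x = +0.008852, ∂h/∂y = -0.0004236 (det = 34350).
Flow = −∇h = (-0.008852 east, +0.0004236 north), which points west.

W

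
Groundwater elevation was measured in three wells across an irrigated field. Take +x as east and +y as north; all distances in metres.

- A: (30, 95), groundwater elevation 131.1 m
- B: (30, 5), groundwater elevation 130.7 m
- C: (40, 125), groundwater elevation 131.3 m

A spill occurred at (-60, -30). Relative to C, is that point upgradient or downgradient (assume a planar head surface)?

With h = a·x + b·y + c and A as origin, the differences give:
  0·a + (-90)·b = -0.4
  10·a + 30·b = +0.2
Eliminate b (×30 and ×(-90), subtract): 900·a = 6.00 → a = ∂h/∂x = +0.006667
Back-substitute: b = ∂h/∂y = +0.004444.
Head at (-60, -30) = 131.1 + (+0.006667)·(-90) + (+0.004444)·(-125) = 129.94 m.
That is lower than the 131.3 m at C, so the point is downgradient.

downgradient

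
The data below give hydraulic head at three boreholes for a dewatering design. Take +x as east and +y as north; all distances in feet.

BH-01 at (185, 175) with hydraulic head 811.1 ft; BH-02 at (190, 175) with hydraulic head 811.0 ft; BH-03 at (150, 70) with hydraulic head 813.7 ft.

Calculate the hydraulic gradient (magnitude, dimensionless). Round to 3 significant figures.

With h = a·x + b·y + c and BH-01 as origin, the differences give:
  5·a + 0·b = -0.1
  (-35)·a + (-105)·b = +2.6
Eliminate b (×(-105) and ×0, subtract): -525·a = 10.50 → a = ∂h/∂x = -0.02000
Back-substitute: b = ∂h/∂y = -0.01810.
|∇h| = √(-0.02000² + -0.01810²) = 0.02697

0.0270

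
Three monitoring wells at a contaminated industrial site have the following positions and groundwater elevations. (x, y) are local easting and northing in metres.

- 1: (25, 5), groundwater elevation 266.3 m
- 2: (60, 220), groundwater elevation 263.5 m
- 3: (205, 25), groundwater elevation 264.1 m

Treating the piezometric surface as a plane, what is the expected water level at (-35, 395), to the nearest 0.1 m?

Taking 1 as reference: 2−1 = (35, 215, -2.8); 3−1 = (180, 20, -2.2).
Solve a·Δx + b·Δy = Δh: det = 35·20 − 180·215 = -38000.
∂h/∂x = [(-2.8)·20 − (-2.2)·215] / -38000 = -0.01097
∂h/∂y = [35·(-2.2) − 180·(-2.8)] / -38000 = -0.01124
h(-35, 395) = 266.3 + (-0.01097)·(-60) + (-0.01124)·(390) = 266.3 +0.658 -4.382 = 262.576 m.

262.6 m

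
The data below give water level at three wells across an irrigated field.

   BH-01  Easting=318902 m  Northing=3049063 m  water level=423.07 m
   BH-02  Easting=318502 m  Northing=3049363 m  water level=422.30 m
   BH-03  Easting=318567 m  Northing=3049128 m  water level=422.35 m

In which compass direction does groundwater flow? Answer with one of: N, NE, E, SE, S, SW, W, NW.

Differences from BH-01: to BH-02 (Δx, Δy, Δh) = (-400, 300, -0.77); to BH-03 = (-335, 65, -0.72).
Solve a·Δx + b·Δy = Δh: det = (-400)·65 − (-335)·300 = 74500.
∂h/∂x = [(-0.77)·65 − (-0.72)·300] / 74500 = +0.002228
∂h/∂y = [(-400)·(-0.72) − (-335)·(-0.77)] / 74500 = +0.0004034
Flow = −∇h = (-0.002228 east, -0.0004034 north), which points west.

W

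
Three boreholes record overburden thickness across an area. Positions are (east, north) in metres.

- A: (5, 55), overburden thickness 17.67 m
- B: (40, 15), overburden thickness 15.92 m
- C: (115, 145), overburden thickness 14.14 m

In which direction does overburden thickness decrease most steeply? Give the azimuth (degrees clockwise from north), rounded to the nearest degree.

103°

Differences from A: to B (Δx, Δy, Δh) = (35, -40, -1.75); to C = (110, 90, -3.53).
Solve a·Δx + b·Δy = Δd: det = 35·90 − 110·(-40) = 7550.
∂d/∂x = [(-1.75)·90 − (-3.53)·(-40)] / 7550 = -0.03956
∂d/∂y = [35·(-3.53) − 110·(-1.75)] / 7550 = +0.009132
Steepest decrease is along −∇f: components (+0.03956 E, -0.009132 N).
Azimuth = atan2(+0.03956, -0.009132) = 103.0° ≈ 103°.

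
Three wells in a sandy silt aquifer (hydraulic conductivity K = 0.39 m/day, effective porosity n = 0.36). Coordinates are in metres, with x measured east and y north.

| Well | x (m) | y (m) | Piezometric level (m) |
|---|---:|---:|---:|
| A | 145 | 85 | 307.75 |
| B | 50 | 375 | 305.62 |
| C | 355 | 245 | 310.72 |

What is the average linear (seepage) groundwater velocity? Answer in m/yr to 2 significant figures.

6.3 m/yr

Differences from A: to B (Δx, Δy, Δh) = (-95, 290, -2.13); to C = (210, 160, +2.97).
Solve a·Δx + b·Δy = Δh: det = (-95)·160 − 210·290 = -76100.
∂h/∂x = [(-2.13)·160 − (+2.97)·290] / -76100 = +0.01580
∂h/∂y = [(-95)·(+2.97) − 210·(-2.13)] / -76100 = -0.002170
|∇h| = √(0.01580² + -0.002170²) = 0.01595
Seepage velocity v = K·i/n = 0.39 × 0.01595 / 0.36 = 0.01728 m/day = 6.312 m/yr.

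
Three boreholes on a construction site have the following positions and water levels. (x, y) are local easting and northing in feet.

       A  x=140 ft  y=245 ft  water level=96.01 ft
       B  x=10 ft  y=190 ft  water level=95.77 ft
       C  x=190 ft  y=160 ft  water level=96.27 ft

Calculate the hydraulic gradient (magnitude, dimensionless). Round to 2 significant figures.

0.0030

Taking A as reference: B−A = (-130, -55, -0.24); C−A = (50, -85, +0.26).
Determinant of the coordinate differences = (-130)·(-85) − 50·(-55) = 13800.
∂h/∂x = [(-0.24)·(-85) − (+0.26)·(-55)] / 13800 = +0.002514
∂h/∂y = [(-130)·(+0.26) − 50·(-0.24)] / 13800 = -0.001580
|∇h| = √(0.002514² + -0.001580²) = 0.002969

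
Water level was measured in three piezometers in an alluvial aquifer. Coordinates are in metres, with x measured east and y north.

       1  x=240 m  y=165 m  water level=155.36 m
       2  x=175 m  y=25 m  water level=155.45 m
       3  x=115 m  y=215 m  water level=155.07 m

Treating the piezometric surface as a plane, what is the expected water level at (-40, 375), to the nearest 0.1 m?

154.6 m

Taking 1 as reference: 2−1 = (-65, -140, +0.09); 3−1 = (-125, 50, -0.29).
Solve a·Δx + b·Δy = Δh: det = (-65)·50 − (-125)·(-140) = -20750.
∂h/∂x = [(+0.09)·50 − (-0.29)·(-140)] / -20750 = +0.001740
∂h/∂y = [(-65)·(-0.29) − (-125)·(+0.09)] / -20750 = -0.001451
h(-40, 375) = 155.36 + (+0.001740)·(-280) + (-0.001451)·(210) = 155.36 -0.487 -0.305 = 154.568 m.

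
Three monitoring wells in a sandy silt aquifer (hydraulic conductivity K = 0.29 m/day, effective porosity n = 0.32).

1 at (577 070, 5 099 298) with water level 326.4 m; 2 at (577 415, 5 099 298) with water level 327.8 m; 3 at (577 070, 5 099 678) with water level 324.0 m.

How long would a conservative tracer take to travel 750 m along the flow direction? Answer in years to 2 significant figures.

∂h/∂x = (327.8 − 326.4) / (577415 − 577070) = +0.004058
∂h/∂y = (324.0 − 326.4) / (5099678 − 5099298) = -0.006316
|∇h| = √(0.004058² + -0.006316²) = 0.007507
Seepage velocity v = K·i/n = 0.29 × 0.007507 / 0.32 = 0.006803 m/day.
t = 750 / 0.006803 = 1.102e+05 days = 302 years.

300 years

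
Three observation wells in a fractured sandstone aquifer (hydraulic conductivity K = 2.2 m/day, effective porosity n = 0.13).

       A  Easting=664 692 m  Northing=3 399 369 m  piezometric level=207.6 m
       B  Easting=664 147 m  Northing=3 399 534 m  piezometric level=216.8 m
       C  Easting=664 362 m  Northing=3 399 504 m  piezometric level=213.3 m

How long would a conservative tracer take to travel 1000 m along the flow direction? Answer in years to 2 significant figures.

10.0 years

Differences from A: to B (Δx, Δy, Δh) = (-545, 165, +9.2); to C = (-330, 135, +5.7).
Determinant of the coordinate differences = (-545)·135 − (-330)·165 = -19125.
∂h/∂x = [(+9.2)·135 − (+5.7)·165] / -19125 = -0.01576
∂h/∂y = [(-545)·(+5.7) − (-330)·(+9.2)] / -19125 = +0.003686
|∇h| = √(-0.01576² + 0.003686²) = 0.01619
Seepage velocity v = K·i/n = 2.2 × 0.01619 / 0.13 = 0.274 m/day.
t = 1000 / 0.274 = 3650 days = 9.99 years.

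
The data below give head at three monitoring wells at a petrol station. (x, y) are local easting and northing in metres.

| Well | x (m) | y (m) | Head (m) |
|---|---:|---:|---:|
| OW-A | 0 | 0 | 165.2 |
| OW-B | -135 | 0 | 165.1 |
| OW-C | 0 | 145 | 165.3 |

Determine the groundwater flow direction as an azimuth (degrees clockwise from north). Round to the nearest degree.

∂h/∂x = (165.1 − 165.2) / (-135 − 0) = +0.0007407
∂h/∂y = (165.3 − 165.2) / (145 − 0) = +0.0006897
Flow direction (−∇h) has components (-0.0007407 E, -0.0006897 N).
Azimuth = atan2(E, N) = atan2(-0.0007407, -0.0006897) = 227.0° ≈ 227°.

227°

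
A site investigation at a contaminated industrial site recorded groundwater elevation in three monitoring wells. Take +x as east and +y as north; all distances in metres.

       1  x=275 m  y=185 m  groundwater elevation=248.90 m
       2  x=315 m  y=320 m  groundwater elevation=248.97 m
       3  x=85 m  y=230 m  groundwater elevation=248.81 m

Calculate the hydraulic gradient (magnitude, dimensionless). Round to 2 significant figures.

With h = a·x + b·y + c and 1 as origin, the differences give:
  40·a + 135·b = +0.07
  (-190)·a + 45·b = -0.09
Eliminate b (×45 and ×135, subtract): 27450·a = 15.300 → a = ∂h/∂x = +0.0005574
Back-substitute: b = ∂h/∂y = +0.0003534.
|∇h| = √(0.0005574² + 0.0003534²) = 0.00066

0.00066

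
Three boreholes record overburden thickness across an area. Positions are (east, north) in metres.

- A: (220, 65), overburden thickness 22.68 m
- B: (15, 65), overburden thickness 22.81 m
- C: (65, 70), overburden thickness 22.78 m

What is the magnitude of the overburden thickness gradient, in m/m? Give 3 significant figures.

0.000720 m/m

With d = a·x + b·y + c and A as origin, the differences give:
  (-205)·a + 0·b = +0.13
  (-155)·a + 5·b = +0.10
Eliminate b (×5 and ×0, subtract): -1025·a = 0.650 → a = ∂d/∂x = -0.0006341
Back-substitute: b = ∂d/∂y = +0.0003415.
|∇f| = √(-0.0006341² + 0.0003415²) = 0.0007202 m/m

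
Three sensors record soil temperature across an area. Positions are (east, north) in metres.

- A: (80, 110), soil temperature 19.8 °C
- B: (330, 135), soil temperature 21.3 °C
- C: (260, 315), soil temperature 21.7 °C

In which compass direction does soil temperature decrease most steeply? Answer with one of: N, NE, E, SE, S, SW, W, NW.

Differences from A: to B (Δx, Δy, Δh) = (250, 25, +1.5); to C = (180, 205, +1.9).
Determinant of the coordinate differences = 250·205 − 180·25 = 46750.
∂T/∂x = [(+1.5)·205 − (+1.9)·25] / 46750 = +0.005561
∂T/∂y = [250·(+1.9) − 180·(+1.5)] / 46750 = +0.004385
Steepest decrease is along −∇f = (-0.005561 E, -0.004385 N) → southwest.

SW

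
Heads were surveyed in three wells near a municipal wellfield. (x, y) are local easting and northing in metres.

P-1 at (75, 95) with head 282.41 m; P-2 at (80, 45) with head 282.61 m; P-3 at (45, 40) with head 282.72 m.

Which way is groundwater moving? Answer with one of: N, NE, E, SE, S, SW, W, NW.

NE

Differences from P-1: to P-2 (Δx, Δy, Δh) = (5, -50, +0.20); to P-3 = (-30, -55, +0.31).
Determinant of the coordinate differences = 5·(-55) − (-30)·(-50) = -1775.
∂h/∂x = [(+0.20)·(-55) − (+0.31)·(-50)] / -1775 = -0.002535
∂h/∂y = [5·(+0.31) − (-30)·(+0.20)] / -1775 = -0.004254
Flow = −∇h = (+0.002535 east, +0.004254 north), which points northeast.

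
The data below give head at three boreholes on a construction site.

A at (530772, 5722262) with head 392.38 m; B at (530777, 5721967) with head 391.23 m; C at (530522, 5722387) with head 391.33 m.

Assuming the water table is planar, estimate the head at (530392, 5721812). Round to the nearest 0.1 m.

With h = a·x + b·y + c and A as origin, the differences give:
  5·a + (-295)·b = -1.15
  (-250)·a + 125·b = -1.05
Eliminate b (×125 and ×(-295), subtract): -73125·a = -453.500 → a = ∂h/∂x = +0.006202
Back-substitute: b = ∂h/∂y = +0.004003.
h(530392, 5721812) = 392.38 + (+0.006202)·(-380) + (+0.004003)·(-450) = 392.38 -2.357 -1.802 = 388.222 m.

388.2 m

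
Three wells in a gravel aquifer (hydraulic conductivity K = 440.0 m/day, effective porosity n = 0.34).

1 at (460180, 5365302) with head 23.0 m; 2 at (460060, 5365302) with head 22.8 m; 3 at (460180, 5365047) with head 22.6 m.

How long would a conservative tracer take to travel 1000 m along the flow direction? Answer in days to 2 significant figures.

340 days

∂h/∂x = (22.8 − 23.0) / (460060 − 460180) = +0.001667
∂h/∂y = (22.6 − 23.0) / (5365047 − 5365302) = +0.001569
|∇h| = √(0.001667² + 0.001569²) = 0.002289
Seepage velocity v = K·i/n = 440.0 × 0.002289 / 0.34 = 2.962 m/day.
t = 1000 / 2.962 = 337.6 days.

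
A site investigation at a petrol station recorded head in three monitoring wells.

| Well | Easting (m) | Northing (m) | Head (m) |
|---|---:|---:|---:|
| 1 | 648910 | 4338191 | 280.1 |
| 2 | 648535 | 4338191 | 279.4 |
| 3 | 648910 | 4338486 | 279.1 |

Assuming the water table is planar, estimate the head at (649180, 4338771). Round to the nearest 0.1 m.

∂h/∂x = (279.4 − 280.1) / (648535 − 648910) = +0.001867
∂h/∂y = (279.1 − 280.1) / (4338486 − 4338191) = -0.003390
h(649180, 4338771) = 280.1 + (+0.001867)·(270) + (-0.003390)·(580) = 280.1 +0.504 -1.966 = 278.638 m.

278.6 m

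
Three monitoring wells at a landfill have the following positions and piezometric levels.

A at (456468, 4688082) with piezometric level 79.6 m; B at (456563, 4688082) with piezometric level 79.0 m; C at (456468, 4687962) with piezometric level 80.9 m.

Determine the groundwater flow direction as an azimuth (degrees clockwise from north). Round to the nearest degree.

∂h/∂x = (79.0 − 79.6) / (456563 − 456468) = -0.006316
∂h/∂y = (80.9 − 79.6) / (4687962 − 4688082) = -0.01083
Flow direction (−∇h) has components (+0.006316 E, +0.01083 N).
Azimuth = atan2(E, N) = atan2(+0.006316, +0.01083) = 30.2° ≈ 030°.

030°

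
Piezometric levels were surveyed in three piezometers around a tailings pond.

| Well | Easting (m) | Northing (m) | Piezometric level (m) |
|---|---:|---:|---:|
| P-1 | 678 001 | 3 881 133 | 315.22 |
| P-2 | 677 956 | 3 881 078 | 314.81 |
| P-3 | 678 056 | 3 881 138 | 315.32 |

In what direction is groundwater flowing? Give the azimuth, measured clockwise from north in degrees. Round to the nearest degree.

191°

With h = a·x + b·y + c and P-1 as origin, the differences give:
  (-45)·a + (-55)·b = -0.41
  55·a + 5·b = +0.10
Eliminate b (×5 and ×(-55), subtract): 2800·a = 3.450 → a = ∂h/∂x = +0.001232
Back-substitute: b = ∂h/∂y = +0.006446.
Flow direction (−∇h) has components (-0.001232 E, -0.006446 N).
Azimuth = atan2(E, N) = atan2(-0.001232, -0.006446) = 190.8° ≈ 191°.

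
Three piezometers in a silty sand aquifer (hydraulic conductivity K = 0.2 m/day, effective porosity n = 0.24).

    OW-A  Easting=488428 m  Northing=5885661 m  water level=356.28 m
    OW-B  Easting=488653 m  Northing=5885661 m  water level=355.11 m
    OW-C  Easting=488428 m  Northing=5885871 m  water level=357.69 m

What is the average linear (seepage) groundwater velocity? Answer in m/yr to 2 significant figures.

∂h/∂x = (355.11 − 356.28) / (488653 − 488428) = -0.005200
∂h/∂y = (357.69 − 356.28) / (5885871 − 5885661) = +0.006714
|∇h| = √(-0.005200² + 0.006714²) = 0.008492
Seepage velocity v = K·i/n = 0.2 × 0.008492 / 0.24 = 0.007077 m/day = 2.585 m/yr.

2.6 m/yr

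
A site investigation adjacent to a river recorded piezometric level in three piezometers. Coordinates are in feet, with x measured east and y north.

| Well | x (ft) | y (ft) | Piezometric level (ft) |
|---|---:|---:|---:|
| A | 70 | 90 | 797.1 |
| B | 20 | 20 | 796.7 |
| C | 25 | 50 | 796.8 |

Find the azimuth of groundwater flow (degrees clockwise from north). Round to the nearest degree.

With h = a·x + b·y + c and A as origin, the differences give:
  (-50)·a + (-70)·b = -0.4
  (-45)·a + (-40)·b = -0.3
Eliminate b (×(-40) and ×(-70), subtract): -1150·a = -5.00 → a = ∂h/∂x = +0.004348
Back-substitute: b = ∂h/∂y = +0.002609.
Flow direction (−∇h) has components (-0.004348 E, -0.002609 N).
Azimuth = atan2(E, N) = atan2(-0.004348, -0.002609) = 239.0° ≈ 239°.

239°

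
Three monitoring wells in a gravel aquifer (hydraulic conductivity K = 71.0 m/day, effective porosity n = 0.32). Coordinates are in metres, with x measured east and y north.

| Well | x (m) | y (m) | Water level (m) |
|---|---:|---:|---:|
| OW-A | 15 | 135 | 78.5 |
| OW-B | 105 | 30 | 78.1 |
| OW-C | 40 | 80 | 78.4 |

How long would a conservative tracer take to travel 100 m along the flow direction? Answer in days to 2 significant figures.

With h = a·x + b·y + c and OW-A as origin, the differences give:
  90·a + (-105)·b = -0.4
  25·a + (-55)·b = -0.1
Eliminate b (×(-55) and ×(-105), subtract): -2325·a = 11.50 → a = ∂h/∂x = -0.004946
Back-substitute: b = ∂h/∂y = -0.0004301.
|∇h| = √(-0.004946² + -0.0004301²) = 0.004965
Seepage velocity v = K·i/n = 71.0 × 0.004965 / 0.32 = 1.102 m/day.
t = 100 / 1.102 = 90.74 days.

91 days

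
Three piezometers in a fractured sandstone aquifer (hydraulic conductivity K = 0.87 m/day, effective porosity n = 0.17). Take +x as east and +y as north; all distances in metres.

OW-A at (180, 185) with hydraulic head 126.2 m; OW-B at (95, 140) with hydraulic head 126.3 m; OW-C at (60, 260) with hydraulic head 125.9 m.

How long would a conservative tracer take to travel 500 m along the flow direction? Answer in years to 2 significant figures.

Three-point gradient (reference OW-A): Δ to OW-B = (-85, -45, +0.1), Δ to OW-C = (-120, 75, -0.3).
∂h/∂x = +0.0005096, ∂h/∂y = -0.003185 (det = -11775).
|∇h| = √(0.0005096² + -0.003185²) = 0.003226
Seepage velocity v = K·i/n = 0.87 × 0.003226 / 0.17 = 0.01651 m/day.
t = 500 / 0.01651 = 3.028e+04 days = 82.9 years.

83 years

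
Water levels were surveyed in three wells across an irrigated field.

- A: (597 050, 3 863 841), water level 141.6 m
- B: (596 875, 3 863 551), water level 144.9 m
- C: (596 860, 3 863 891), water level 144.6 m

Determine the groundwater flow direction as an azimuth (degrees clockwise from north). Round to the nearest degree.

084°

Differences from A: to B (Δx, Δy, Δh) = (-175, -290, +3.3); to C = (-190, 50, +3.0).
Solve a·Δx + b·Δy = Δh: det = (-175)·50 − (-190)·(-290) = -63850.
∂h/∂x = [(+3.3)·50 − (+3.0)·(-290)] / -63850 = -0.01621
∂h/∂y = [(-175)·(+3.0) − (-190)·(+3.3)] / -63850 = -0.001597
Flow direction (−∇h) has components (+0.01621 E, +0.001597 N).
Azimuth = atan2(E, N) = atan2(+0.01621, +0.001597) = 84.4° ≈ 084°.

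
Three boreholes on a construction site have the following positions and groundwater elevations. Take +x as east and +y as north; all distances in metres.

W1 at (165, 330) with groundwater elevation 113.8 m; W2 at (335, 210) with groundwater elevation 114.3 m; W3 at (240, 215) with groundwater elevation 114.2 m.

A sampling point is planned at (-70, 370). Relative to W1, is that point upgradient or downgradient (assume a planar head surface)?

downgradient

With h = a·x + b·y + c and W1 as origin, the differences give:
  170·a + (-120)·b = +0.5
  75·a + (-115)·b = +0.4
Eliminate b (×(-115) and ×(-120), subtract): -10550·a = -9.50 → a = ∂h/∂x = +0.0009005
Back-substitute: b = ∂h/∂y = -0.002891.
Head at (-70, 370) = 113.8 + (+0.0009005)·(-235) + (-0.002891)·(40) = 113.47 m.
That is lower than the 113.8 m at W1, so the point is downgradient.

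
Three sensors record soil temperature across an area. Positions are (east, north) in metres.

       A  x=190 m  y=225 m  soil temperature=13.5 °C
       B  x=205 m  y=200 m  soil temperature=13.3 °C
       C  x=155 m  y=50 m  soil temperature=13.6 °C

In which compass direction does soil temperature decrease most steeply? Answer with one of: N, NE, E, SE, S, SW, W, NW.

E

Differences from A: to B (Δx, Δy, Δh) = (15, -25, -0.2); to C = (-35, -175, +0.1).
Solve a·Δx + b·Δy = ΔT: det = 15·(-175) − (-35)·(-25) = -3500.
∂T/∂x = [(-0.2)·(-175) − (+0.1)·(-25)] / -3500 = -0.01071
∂T/∂y = [15·(+0.1) − (-35)·(-0.2)] / -3500 = +0.001571
Steepest decrease is along −∇f = (+0.01071 E, -0.001571 N) → east.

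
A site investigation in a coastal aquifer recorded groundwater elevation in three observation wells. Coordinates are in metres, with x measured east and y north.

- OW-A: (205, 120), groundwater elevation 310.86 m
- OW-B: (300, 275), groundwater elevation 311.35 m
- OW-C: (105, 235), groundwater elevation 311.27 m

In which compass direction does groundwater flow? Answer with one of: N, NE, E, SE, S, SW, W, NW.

S

With h = a·x + b·y + c and OW-A as origin, the differences give:
  95·a + 155·b = +0.49
  (-100)·a + 115·b = +0.41
Eliminate b (×115 and ×155, subtract): 26425·a = -7.200 → a = ∂h/∂x = -0.0002725
Back-substitute: b = ∂h/∂y = +0.003328.
Flow = −∇h = (+0.0002725 east, -0.003328 north), which points south.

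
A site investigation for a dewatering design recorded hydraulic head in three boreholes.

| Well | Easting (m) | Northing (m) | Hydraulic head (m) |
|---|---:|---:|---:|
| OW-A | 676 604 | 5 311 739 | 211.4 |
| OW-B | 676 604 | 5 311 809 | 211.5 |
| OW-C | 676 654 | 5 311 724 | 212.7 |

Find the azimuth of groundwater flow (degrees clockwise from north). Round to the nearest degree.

With h = a·x + b·y + c and OW-A as origin, the differences give:
  0·a + 70·b = +0.1
  50·a + (-15)·b = +1.3
Eliminate b (×(-15) and ×70, subtract): -3500·a = -92.50 → a = ∂h/∂x = +0.02643
Back-substitute: b = ∂h/∂y = +0.001429.
Flow direction (−∇h) has components (-0.02643 E, -0.001429 N).
Azimuth = atan2(E, N) = atan2(-0.02643, -0.001429) = 266.9° ≈ 267°.

267°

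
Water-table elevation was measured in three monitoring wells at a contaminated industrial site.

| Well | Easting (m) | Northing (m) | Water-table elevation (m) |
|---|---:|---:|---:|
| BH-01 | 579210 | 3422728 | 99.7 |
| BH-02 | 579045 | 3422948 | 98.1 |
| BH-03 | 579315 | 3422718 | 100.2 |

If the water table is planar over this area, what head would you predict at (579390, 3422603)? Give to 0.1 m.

101.0 m

Differences from BH-01: to BH-02 (Δx, Δy, Δh) = (-165, 220, -1.6); to BH-03 = (105, -10, +0.5).
Solve a·Δx + b·Δy = Δh: det = (-165)·(-10) − 105·220 = -21450.
∂h/∂x = [(-1.6)·(-10) − (+0.5)·220] / -21450 = +0.004382
∂h/∂y = [(-165)·(+0.5) − 105·(-1.6)] / -21450 = -0.003986
h(579390, 3422603) = 99.7 + (+0.004382)·(180) + (-0.003986)·(-125) = 99.7 +0.789 +0.498 = 100.987 m.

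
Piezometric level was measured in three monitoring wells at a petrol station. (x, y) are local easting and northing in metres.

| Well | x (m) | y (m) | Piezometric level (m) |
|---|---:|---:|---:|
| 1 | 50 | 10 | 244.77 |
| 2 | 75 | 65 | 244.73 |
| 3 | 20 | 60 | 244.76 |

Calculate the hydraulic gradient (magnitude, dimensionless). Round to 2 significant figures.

Differences from 1: to 2 (Δx, Δy, Δh) = (25, 55, -0.04); to 3 = (-30, 50, -0.01).
Determinant of the coordinate differences = 25·50 − (-30)·55 = 2900.
∂h/∂x = [(-0.04)·50 − (-0.01)·55] / 2900 = -0.0005000
∂h/∂y = [25·(-0.01) − (-30)·(-0.04)] / 2900 = -0.0005000
|∇h| = √(-0.0005000² + -0.0005000²) = 0.0007071

0.00071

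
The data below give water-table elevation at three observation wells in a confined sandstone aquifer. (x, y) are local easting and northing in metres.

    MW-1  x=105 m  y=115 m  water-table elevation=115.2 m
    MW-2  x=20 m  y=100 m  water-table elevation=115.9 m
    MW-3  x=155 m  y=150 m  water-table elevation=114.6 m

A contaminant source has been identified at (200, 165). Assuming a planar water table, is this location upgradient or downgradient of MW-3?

downgradient

Taking MW-1 as reference: MW-2−MW-1 = (-85, -15, +0.7); MW-3−MW-1 = (50, 35, -0.6).
Determinant of the coordinate differences = (-85)·35 − 50·(-15) = -2225.
∂h/∂x = [(+0.7)·35 − (-0.6)·(-15)] / -2225 = -0.006966
∂h/∂y = [(-85)·(-0.6) − 50·(+0.7)] / -2225 = -0.007191
Head at (200, 165) = 115.2 + (-0.006966)·(95) + (-0.007191)·(50) = 114.18 m.
That is lower than the 114.6 m at MW-3, so the point is downgradient.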